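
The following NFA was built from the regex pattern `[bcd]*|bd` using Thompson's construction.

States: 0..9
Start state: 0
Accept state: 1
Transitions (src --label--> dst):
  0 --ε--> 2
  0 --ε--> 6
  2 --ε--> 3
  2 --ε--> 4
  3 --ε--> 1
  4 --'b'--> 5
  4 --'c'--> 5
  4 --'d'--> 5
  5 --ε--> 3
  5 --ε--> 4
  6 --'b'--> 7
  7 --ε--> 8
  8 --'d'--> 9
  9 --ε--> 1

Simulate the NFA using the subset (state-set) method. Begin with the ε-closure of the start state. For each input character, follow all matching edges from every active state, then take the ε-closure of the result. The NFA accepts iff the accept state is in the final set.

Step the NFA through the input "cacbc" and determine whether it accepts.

start: ε-closure({0}) = {0,1,2,3,4,6}
'c' @ 1: {1,3,4,5}  [accepting]
'a' @ 2: {}  — no active states
rest 'cbc' ignored (set empty)
final: {}; accept 1 not in set

Answer: REJECT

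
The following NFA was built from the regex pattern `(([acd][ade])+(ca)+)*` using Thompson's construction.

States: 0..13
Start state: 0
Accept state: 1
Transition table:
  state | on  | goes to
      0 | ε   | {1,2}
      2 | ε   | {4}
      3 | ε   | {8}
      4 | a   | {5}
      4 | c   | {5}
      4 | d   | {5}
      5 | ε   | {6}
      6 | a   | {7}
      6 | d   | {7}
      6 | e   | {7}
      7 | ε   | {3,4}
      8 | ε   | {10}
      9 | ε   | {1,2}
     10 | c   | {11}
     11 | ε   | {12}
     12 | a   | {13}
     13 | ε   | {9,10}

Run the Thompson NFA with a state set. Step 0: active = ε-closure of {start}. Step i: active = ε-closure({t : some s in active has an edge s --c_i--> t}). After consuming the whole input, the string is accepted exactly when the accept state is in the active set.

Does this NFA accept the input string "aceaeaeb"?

S₀ = ε-closure({0}) = {0,1,2,4}
'a' @ 1: {5,6}
'c' @ 2: {}  — no active states
rest 'eaeaeb' ignored (set empty)
after full input: {}  (accept=1 not in)

Answer: REJECT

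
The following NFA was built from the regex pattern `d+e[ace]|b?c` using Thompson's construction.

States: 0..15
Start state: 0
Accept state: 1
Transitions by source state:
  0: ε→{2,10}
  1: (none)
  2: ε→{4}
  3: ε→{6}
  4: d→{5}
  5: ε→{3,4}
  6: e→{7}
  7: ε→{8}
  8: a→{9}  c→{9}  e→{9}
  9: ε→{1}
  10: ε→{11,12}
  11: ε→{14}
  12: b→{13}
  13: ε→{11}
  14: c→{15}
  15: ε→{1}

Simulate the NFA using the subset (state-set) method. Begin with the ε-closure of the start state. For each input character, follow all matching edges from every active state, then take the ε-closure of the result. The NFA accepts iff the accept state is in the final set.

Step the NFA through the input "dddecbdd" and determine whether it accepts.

start: ε-closure({0}) = {0,2,4,10,11,12,14}
'd' @ 1: {3,4,5,6}
'd' @ 2: {3,4,5,6}
'd' @ 3: {3,4,5,6}
'e' @ 4: {7,8}
'c' @ 5: {1,9}  (accept∈set)
'b' @ 6: {}  — state set empty
rest 'dd' ignored (set empty)
end set {} — state 1 not in

Answer: REJECT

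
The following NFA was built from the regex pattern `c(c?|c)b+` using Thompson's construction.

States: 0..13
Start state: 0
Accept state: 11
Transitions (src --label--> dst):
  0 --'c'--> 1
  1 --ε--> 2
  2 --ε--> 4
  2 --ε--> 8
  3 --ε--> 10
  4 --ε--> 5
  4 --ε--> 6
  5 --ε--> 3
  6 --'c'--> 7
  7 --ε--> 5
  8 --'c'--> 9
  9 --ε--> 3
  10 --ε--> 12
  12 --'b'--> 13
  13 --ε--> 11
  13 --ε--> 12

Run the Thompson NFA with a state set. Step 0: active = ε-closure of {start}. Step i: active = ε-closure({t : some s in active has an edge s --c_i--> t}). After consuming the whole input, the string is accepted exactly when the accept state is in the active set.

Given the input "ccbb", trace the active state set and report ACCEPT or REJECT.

initial (ε-close {0}): {0}
'c' @ 1: {1,2,3,4,5,6,8,10,12}
'c' @ 2: {3,5,7,9,10,12}
'b' @ 3: {11,12,13}  ✓accept
'b' @ 4: {11,12,13}  ✓accept
end set {11,12,13} — state 11 in

Answer: ACCEPT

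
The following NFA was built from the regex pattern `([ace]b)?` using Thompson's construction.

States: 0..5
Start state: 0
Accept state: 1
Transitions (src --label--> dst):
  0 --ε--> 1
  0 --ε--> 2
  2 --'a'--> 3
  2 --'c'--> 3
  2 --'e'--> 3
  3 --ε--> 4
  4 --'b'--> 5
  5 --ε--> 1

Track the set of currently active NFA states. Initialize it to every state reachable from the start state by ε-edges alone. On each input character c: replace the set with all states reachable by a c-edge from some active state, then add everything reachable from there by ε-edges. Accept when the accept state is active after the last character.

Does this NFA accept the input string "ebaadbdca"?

start: ε-closure({0}) = {0,1,2}
'e' @ 1: {3,4}
'b' @ 2: {1,5}  [accepting]
'a' @ 3: {}  — dead — no transitions
rest 'adbdca' ignored (set empty)
after full input: {}  (accept=1 not in)

Answer: REJECT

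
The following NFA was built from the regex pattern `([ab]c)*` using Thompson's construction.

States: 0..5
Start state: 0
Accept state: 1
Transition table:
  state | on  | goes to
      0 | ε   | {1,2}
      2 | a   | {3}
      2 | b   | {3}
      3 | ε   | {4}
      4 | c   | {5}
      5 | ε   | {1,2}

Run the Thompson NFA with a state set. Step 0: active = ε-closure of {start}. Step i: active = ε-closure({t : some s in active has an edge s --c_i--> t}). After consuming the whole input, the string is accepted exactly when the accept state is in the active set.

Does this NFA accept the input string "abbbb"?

start: ε-closure({0}) = {0,1,2}
'a' @ 1: {3,4}
'b' @ 2: {}  — state set empty
rest 'bbb' ignored (set empty)
end set {} — state 1 not in

Answer: REJECT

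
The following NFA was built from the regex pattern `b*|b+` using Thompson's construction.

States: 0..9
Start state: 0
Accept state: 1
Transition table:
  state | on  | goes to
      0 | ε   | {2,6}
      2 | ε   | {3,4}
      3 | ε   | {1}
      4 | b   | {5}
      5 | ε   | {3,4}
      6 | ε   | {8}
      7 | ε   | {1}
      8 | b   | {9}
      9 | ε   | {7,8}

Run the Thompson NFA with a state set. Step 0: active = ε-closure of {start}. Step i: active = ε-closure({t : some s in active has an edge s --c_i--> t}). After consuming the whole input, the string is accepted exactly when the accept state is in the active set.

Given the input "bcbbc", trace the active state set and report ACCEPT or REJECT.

initial (ε-close {0}): {0,1,2,3,4,6,8}
'b' @ 1: {1,3,4,5,7,8,9}  (accept∈set)
'c' @ 2: {}  — dead — no transitions
rest 'bbc' ignored (set empty)
final: {}; accept 1 not in set

Answer: REJECT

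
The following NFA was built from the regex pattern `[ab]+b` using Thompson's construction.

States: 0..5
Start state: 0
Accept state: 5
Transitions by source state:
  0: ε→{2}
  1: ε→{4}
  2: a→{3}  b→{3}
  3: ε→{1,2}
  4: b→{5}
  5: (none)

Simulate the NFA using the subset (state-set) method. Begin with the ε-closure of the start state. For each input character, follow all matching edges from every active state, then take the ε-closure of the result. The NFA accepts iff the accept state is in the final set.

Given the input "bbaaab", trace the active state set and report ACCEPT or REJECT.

Answer: ACCEPT

Steps:
start: ε-closure({0}) = {0,2}
'b' @ 1: {1,2,3,4}
'b' @ 2: {1,2,3,4,5}  ✓accept
'a' @ 3: {1,2,3,4}
'a' @ 4: {1,2,3,4}
'a' @ 5: {1,2,3,4}
'b' @ 6: {1,2,3,4,5}  ✓accept
after full input: {1,2,3,4,5}  (accept=5 in)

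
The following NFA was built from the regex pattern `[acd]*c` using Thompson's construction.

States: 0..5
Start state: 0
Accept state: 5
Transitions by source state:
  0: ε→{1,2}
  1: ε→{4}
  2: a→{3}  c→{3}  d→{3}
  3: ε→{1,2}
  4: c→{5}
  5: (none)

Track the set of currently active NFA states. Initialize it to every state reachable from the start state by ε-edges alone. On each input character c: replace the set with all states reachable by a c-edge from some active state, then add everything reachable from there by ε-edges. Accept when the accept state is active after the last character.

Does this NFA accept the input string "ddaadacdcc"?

Answer: ACCEPT

Trace:
start: ε-closure({0}) = {0,1,2,4}
'd' @ 1: {1,2,3,4}
'd' @ 2: {1,2,3,4}
'a' @ 3: {1,2,3,4}
'a' @ 4: {1,2,3,4}
'd' @ 5: {1,2,3,4}
'a' @ 6: {1,2,3,4}
'c' @ 7: {1,2,3,4,5}  ✓accept
'd' @ 8: {1,2,3,4}
'c' @ 9: {1,2,3,4,5}  ✓accept
'c' @ 10: {1,2,3,4,5}  ✓accept
after full input: {1,2,3,4,5}  (accept=5 in)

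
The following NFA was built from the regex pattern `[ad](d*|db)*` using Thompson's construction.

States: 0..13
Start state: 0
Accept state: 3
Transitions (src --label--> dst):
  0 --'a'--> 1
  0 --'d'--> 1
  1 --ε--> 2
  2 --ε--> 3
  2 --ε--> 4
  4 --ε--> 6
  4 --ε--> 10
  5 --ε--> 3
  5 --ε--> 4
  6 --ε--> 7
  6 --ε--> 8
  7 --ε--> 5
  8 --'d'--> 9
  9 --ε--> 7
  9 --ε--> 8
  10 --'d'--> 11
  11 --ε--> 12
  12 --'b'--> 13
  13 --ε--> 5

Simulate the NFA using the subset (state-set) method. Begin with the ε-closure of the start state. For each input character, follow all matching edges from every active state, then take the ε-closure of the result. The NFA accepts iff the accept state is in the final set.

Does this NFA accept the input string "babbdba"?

Answer: REJECT

Steps:
S₀ = ε-closure({0}) = {0}
'b' @ 1: {}  — state set empty
rest 'abbdba' ignored (set empty)
after full input: {}  (accept=3 not in)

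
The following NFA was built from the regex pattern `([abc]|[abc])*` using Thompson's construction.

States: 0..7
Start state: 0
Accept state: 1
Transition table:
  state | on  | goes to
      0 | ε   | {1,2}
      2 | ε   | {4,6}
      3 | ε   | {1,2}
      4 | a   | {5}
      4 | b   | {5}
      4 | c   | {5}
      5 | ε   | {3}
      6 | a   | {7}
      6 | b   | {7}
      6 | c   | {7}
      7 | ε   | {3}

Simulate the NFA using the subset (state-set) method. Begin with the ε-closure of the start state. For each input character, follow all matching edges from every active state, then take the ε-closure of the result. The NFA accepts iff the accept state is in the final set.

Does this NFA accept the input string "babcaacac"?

start: ε-closure({0}) = {0,1,2,4,6}
'b' @ 1: {1,2,3,4,5,6,7}  ✓accept
'a' @ 2: {1,2,3,4,5,6,7}  ✓accept
'b' @ 3: {1,2,3,4,5,6,7}  ✓accept
'c' @ 4: {1,2,3,4,5,6,7}  ✓accept
'a' @ 5: {1,2,3,4,5,6,7}  ✓accept
'a' @ 6: {1,2,3,4,5,6,7}  ✓accept
'c' @ 7: {1,2,3,4,5,6,7}  ✓accept
'a' @ 8: {1,2,3,4,5,6,7}  ✓accept
'c' @ 9: {1,2,3,4,5,6,7}  ✓accept
end set {1,2,3,4,5,6,7} — state 1 in

Answer: ACCEPT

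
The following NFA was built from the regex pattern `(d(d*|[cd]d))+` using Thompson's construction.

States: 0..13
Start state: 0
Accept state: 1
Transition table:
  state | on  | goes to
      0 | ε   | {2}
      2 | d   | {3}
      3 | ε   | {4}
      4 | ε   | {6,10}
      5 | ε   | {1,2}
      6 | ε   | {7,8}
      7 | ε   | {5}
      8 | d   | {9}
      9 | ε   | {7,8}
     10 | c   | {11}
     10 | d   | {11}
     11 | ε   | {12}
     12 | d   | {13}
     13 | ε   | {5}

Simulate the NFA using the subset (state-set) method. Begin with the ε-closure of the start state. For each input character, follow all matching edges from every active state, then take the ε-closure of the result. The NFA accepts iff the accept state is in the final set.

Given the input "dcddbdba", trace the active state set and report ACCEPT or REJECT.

Answer: REJECT

Trace:
initial (ε-close {0}): {0,2}
'd' @ 1: {1,2,3,4,5,6,7,8,10}  ✓accept
'c' @ 2: {11,12}
'd' @ 3: {1,2,5,13}  ✓accept
'd' @ 4: {1,2,3,4,5,6,7,8,10}  ✓accept
'b' @ 5: {}  — dead — no transitions
rest 'dba' ignored (set empty)
end set {} — state 1 not in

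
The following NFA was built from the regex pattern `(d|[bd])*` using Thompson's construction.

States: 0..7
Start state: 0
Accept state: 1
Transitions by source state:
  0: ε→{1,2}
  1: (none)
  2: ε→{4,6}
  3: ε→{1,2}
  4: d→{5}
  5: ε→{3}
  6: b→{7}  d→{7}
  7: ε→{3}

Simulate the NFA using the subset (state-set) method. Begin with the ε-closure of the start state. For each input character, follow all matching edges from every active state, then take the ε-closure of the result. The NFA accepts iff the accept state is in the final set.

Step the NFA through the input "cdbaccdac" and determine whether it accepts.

Answer: REJECT

Derivation:
start: ε-closure({0}) = {0,1,2,4,6}
'c' @ 1: {}  — no active states
rest 'dbaccdac' ignored (set empty)
final: {}; accept 1 not in set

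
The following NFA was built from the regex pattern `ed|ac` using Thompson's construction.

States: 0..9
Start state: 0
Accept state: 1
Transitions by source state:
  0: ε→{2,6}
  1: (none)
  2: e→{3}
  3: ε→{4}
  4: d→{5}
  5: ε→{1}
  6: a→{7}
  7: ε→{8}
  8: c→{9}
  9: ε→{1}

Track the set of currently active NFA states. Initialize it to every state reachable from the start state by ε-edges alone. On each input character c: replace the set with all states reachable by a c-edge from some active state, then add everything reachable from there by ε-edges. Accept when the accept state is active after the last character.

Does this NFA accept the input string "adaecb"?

initial (ε-close {0}): {0,2,6}
'a' @ 1: {7,8}
'd' @ 2: {}  — state set empty
rest 'aecb' ignored (set empty)
final: {}; accept 1 not in set

Answer: REJECT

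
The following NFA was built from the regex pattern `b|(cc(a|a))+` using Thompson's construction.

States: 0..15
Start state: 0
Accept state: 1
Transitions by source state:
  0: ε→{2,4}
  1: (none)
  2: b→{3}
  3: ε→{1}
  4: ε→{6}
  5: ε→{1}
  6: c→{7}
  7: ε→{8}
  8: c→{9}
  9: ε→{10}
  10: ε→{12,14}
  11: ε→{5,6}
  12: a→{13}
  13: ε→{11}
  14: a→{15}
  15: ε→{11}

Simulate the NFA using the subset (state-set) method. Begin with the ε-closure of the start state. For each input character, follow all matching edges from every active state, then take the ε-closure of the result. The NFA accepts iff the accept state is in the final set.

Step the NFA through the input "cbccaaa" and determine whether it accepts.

start: ε-closure({0}) = {0,2,4,6}
'c' @ 1: {7,8}
'b' @ 2: {}  — dead — no transitions
rest 'ccaaa' ignored (set empty)
final: {}; accept 1 not in set

Answer: REJECT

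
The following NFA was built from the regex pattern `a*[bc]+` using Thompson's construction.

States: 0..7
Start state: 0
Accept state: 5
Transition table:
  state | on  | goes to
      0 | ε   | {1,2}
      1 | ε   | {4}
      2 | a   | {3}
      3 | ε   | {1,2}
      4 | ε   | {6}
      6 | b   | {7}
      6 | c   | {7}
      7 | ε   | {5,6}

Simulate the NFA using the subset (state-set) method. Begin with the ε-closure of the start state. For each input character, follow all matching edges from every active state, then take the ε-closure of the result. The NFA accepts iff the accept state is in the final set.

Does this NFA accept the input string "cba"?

Answer: REJECT

Derivation:
start: ε-closure({0}) = {0,1,2,4,6}
'c' @ 1: {5,6,7}  [accepting]
'b' @ 2: {5,6,7}  [accepting]
'a' @ 3: {}  — dead — no transitions
final: {}; accept 5 not in set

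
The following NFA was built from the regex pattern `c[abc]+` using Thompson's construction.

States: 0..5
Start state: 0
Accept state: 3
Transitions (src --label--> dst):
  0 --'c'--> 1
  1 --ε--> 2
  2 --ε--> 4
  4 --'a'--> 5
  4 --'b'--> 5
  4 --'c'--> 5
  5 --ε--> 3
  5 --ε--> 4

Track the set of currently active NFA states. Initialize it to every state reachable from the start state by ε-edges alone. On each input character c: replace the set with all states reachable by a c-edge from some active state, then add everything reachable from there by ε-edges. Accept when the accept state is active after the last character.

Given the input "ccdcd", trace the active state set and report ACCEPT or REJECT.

start: ε-closure({0}) = {0}
'c' @ 1: {1,2,4}
'c' @ 2: {3,4,5}  (accept∈set)
'd' @ 3: {}  — state set empty
rest 'cd' ignored (set empty)
final: {}; accept 3 not in set

Answer: REJECT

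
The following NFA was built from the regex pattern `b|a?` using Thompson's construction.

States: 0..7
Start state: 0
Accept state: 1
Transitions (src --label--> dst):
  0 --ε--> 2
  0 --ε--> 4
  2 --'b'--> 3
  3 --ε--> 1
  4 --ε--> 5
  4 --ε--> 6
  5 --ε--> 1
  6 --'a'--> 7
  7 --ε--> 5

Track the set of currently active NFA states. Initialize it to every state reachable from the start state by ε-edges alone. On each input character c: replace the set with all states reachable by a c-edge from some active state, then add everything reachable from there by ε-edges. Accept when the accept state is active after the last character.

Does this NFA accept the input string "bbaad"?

S₀ = ε-closure({0}) = {0,1,2,4,5,6}
'b' @ 1: {1,3}  (accept∈set)
'b' @ 2: {}  — state set empty
rest 'aad' ignored (set empty)
end set {} — state 1 not in

Answer: REJECT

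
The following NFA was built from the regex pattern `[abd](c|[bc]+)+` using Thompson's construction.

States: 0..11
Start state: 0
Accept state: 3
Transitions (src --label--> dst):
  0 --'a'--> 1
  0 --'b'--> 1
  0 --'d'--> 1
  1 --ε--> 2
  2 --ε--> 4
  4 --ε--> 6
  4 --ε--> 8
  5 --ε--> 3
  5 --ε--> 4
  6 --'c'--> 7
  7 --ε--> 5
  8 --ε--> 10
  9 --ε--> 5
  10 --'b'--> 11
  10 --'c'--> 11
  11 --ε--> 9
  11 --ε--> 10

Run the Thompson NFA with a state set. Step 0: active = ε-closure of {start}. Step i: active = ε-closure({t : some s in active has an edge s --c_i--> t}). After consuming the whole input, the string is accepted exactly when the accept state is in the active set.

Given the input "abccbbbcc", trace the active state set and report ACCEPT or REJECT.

start: ε-closure({0}) = {0}
'a' @ 1: {1,2,4,6,8,10}
'b' @ 2: {3,4,5,6,8,9,10,11}  (accept∈set)
'c' @ 3: {3,4,5,6,7,8,9,10,11}  (accept∈set)
'c' @ 4: {3,4,5,6,7,8,9,10,11}  (accept∈set)
'b' @ 5: {3,4,5,6,8,9,10,11}  (accept∈set)
'b' @ 6: {3,4,5,6,8,9,10,11}  (accept∈set)
'b' @ 7: {3,4,5,6,8,9,10,11}  (accept∈set)
'c' @ 8: {3,4,5,6,7,8,9,10,11}  (accept∈set)
'c' @ 9: {3,4,5,6,7,8,9,10,11}  (accept∈set)
end set {3,4,5,6,7,8,9,10,11} — state 3 in

Answer: ACCEPT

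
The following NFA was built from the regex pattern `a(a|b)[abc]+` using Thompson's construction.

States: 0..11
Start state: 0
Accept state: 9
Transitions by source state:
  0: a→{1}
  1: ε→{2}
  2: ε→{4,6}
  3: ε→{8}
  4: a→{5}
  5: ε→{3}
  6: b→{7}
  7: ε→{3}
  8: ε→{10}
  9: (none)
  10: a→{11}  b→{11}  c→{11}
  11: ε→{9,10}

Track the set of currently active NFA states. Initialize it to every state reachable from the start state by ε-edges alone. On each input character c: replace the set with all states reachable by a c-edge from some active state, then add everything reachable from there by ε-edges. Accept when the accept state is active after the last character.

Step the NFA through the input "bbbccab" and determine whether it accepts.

S₀ = ε-closure({0}) = {0}
'b' @ 1: {}  — state set empty
rest 'bbccab' ignored (set empty)
after full input: {}  (accept=9 not in)

Answer: REJECT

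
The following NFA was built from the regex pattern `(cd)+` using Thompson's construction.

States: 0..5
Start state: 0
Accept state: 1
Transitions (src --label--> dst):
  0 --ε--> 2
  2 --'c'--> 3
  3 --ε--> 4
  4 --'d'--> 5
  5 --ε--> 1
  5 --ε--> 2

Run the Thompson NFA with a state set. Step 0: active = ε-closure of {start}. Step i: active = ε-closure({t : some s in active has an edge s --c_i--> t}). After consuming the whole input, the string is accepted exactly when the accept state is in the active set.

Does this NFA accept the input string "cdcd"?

Answer: ACCEPT

Steps:
start: ε-closure({0}) = {0,2}
'c' @ 1: {3,4}
'd' @ 2: {1,2,5}  [accepting]
'c' @ 3: {3,4}
'd' @ 4: {1,2,5}  [accepting]
final: {1,2,5}; accept 1 in set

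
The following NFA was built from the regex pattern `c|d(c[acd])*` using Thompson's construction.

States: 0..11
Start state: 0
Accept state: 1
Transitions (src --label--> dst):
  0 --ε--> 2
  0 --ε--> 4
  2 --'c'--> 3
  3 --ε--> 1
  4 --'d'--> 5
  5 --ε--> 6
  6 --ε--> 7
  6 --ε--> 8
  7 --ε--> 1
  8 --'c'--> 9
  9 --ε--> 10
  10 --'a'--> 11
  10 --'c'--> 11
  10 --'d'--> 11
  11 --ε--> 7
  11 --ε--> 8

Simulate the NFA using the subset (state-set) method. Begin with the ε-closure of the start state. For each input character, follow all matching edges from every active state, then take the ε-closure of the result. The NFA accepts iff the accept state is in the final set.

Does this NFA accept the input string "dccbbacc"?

S₀ = ε-closure({0}) = {0,2,4}
'd' @ 1: {1,5,6,7,8}  ✓accept
'c' @ 2: {9,10}
'c' @ 3: {1,7,8,11}  ✓accept
'b' @ 4: {}  — no active states
rest 'bacc' ignored (set empty)
final: {}; accept 1 not in set

Answer: REJECT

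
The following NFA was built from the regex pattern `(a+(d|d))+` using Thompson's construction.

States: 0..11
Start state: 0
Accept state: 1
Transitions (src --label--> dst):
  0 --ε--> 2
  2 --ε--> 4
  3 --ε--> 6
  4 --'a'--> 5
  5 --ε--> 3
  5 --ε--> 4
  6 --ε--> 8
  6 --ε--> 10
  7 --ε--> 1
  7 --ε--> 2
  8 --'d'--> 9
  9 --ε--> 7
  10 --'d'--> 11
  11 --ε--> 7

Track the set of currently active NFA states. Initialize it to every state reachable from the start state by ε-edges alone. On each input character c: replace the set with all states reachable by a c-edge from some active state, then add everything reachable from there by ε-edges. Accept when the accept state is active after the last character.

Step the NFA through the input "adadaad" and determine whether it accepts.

start: ε-closure({0}) = {0,2,4}
'a' @ 1: {3,4,5,6,8,10}
'd' @ 2: {1,2,4,7,9,11}  [accepting]
'a' @ 3: {3,4,5,6,8,10}
'd' @ 4: {1,2,4,7,9,11}  [accepting]
'a' @ 5: {3,4,5,6,8,10}
'a' @ 6: {3,4,5,6,8,10}
'd' @ 7: {1,2,4,7,9,11}  [accepting]
final: {1,2,4,7,9,11}; accept 1 in set

Answer: ACCEPT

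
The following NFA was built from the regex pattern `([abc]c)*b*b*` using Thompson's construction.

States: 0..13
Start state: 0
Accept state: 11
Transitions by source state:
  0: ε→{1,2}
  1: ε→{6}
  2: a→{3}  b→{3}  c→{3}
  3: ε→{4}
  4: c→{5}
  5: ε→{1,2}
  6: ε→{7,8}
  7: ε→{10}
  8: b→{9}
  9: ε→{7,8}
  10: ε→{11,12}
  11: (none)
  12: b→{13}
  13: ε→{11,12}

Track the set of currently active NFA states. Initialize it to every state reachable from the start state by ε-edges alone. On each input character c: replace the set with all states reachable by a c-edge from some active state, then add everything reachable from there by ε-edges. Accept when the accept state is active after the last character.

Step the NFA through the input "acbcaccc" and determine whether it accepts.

Answer: ACCEPT

Trace:
S₀ = ε-closure({0}) = {0,1,2,6,7,8,10,11,12}
'a' @ 1: {3,4}
'c' @ 2: {1,2,5,6,7,8,10,11,12}  ✓accept
'b' @ 3: {3,4,7,8,9,10,11,12,13}  ✓accept
'c' @ 4: {1,2,5,6,7,8,10,11,12}  ✓accept
'a' @ 5: {3,4}
'c' @ 6: {1,2,5,6,7,8,10,11,12}  ✓accept
'c' @ 7: {3,4}
'c' @ 8: {1,2,5,6,7,8,10,11,12}  ✓accept
end set {1,2,5,6,7,8,10,11,12} — state 11 in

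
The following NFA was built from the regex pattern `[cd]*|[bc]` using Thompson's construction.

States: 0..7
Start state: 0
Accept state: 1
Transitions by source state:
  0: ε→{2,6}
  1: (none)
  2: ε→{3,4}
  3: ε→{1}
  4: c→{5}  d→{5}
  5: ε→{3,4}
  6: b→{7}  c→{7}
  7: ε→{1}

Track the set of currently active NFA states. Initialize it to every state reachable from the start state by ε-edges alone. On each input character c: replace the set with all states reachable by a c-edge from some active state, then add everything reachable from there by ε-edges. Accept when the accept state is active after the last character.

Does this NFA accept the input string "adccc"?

Answer: REJECT

Trace:
start: ε-closure({0}) = {0,1,2,3,4,6}
'a' @ 1: {}  — dead — no transitions
rest 'dccc' ignored (set empty)
final: {}; accept 1 not in set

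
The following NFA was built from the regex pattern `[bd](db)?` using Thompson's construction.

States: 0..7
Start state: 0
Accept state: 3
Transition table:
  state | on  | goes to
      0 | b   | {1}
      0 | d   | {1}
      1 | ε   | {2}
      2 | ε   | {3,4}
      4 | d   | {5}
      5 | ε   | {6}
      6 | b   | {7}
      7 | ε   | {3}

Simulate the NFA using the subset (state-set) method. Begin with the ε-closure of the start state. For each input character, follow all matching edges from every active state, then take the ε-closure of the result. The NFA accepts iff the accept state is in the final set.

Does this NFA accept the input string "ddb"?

initial (ε-close {0}): {0}
'd' @ 1: {1,2,3,4}  [accepting]
'd' @ 2: {5,6}
'b' @ 3: {3,7}  [accepting]
after full input: {3,7}  (accept=3 in)

Answer: ACCEPT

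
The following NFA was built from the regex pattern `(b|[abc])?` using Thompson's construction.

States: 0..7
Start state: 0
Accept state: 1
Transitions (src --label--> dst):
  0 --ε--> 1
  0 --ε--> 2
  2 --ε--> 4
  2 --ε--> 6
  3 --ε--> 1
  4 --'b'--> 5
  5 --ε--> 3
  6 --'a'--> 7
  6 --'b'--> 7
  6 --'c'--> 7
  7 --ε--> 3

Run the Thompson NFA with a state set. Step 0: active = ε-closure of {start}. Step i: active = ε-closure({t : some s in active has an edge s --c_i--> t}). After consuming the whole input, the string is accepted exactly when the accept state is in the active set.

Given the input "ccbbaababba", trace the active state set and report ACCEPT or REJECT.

Answer: REJECT

Steps:
initial (ε-close {0}): {0,1,2,4,6}
'c' @ 1: {1,3,7}  ✓accept
'c' @ 2: {}  — state set empty
rest 'bbaababba' ignored (set empty)
final: {}; accept 1 not in set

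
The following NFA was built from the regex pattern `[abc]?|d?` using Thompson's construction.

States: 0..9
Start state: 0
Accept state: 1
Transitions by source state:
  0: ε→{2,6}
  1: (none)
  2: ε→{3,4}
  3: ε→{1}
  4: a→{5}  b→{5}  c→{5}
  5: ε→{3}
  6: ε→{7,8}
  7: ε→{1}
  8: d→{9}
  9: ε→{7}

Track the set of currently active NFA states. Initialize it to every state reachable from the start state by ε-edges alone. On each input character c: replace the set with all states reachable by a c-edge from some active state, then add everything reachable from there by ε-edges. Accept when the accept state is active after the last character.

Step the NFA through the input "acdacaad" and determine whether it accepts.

S₀ = ε-closure({0}) = {0,1,2,3,4,6,7,8}
'a' @ 1: {1,3,5}  ✓accept
'c' @ 2: {}  — state set empty
rest 'dacaad' ignored (set empty)
end set {} — state 1 not in

Answer: REJECT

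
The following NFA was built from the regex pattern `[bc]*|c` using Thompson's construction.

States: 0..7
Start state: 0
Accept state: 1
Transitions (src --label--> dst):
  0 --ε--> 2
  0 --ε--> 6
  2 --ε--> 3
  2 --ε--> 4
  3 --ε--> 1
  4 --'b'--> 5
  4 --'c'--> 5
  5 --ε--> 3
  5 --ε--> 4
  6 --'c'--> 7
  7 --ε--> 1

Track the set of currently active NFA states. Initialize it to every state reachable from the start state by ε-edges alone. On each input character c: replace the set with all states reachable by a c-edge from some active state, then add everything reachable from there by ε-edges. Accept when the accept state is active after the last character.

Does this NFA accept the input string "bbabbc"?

S₀ = ε-closure({0}) = {0,1,2,3,4,6}
'b' @ 1: {1,3,4,5}  ✓accept
'b' @ 2: {1,3,4,5}  ✓accept
'a' @ 3: {}  — state set empty
rest 'bbc' ignored (set empty)
final: {}; accept 1 not in set

Answer: REJECT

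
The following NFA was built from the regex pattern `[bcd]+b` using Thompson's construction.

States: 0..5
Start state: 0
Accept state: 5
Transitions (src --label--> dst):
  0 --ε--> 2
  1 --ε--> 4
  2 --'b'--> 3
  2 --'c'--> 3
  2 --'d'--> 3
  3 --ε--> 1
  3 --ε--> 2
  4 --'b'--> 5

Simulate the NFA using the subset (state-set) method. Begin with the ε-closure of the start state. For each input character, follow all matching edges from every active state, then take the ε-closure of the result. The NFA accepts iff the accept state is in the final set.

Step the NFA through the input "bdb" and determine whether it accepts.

S₀ = ε-closure({0}) = {0,2}
'b' @ 1: {1,2,3,4}
'd' @ 2: {1,2,3,4}
'b' @ 3: {1,2,3,4,5}  ✓accept
end set {1,2,3,4,5} — state 5 in

Answer: ACCEPT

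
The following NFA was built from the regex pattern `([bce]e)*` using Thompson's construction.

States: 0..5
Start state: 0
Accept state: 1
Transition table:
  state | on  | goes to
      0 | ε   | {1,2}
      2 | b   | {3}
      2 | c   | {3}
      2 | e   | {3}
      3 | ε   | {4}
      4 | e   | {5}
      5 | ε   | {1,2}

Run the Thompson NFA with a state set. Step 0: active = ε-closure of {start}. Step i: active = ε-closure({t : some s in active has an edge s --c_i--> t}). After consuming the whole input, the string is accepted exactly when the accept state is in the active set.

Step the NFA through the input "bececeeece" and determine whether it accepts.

Answer: ACCEPT

Trace:
start: ε-closure({0}) = {0,1,2}
'b' @ 1: {3,4}
'e' @ 2: {1,2,5}  ✓accept
'c' @ 3: {3,4}
'e' @ 4: {1,2,5}  ✓accept
'c' @ 5: {3,4}
'e' @ 6: {1,2,5}  ✓accept
'e' @ 7: {3,4}
'e' @ 8: {1,2,5}  ✓accept
'c' @ 9: {3,4}
'e' @ 10: {1,2,5}  ✓accept
end set {1,2,5} — state 1 in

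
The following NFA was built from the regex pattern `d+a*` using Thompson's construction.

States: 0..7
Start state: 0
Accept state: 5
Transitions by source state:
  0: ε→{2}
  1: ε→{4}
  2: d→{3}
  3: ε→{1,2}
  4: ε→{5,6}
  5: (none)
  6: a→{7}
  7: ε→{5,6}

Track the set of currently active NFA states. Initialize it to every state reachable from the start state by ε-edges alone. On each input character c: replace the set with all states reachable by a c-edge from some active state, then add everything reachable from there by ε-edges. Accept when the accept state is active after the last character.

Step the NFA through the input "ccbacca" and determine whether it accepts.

Answer: REJECT

Steps:
initial (ε-close {0}): {0,2}
'c' @ 1: {}  — dead — no transitions
rest 'cbacca' ignored (set empty)
end set {} — state 5 not in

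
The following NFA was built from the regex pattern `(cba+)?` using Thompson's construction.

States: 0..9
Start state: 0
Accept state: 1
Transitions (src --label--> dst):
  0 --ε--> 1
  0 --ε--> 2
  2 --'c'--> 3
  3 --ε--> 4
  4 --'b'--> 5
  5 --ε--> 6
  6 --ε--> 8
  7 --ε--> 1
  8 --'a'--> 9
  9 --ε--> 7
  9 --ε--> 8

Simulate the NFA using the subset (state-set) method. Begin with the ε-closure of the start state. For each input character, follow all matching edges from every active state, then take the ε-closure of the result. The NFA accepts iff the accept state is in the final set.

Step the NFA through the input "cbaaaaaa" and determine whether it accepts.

S₀ = ε-closure({0}) = {0,1,2}
'c' @ 1: {3,4}
'b' @ 2: {5,6,8}
'a' @ 3: {1,7,8,9}  (accept∈set)
'a' @ 4: {1,7,8,9}  (accept∈set)
'a' @ 5: {1,7,8,9}  (accept∈set)
'a' @ 6: {1,7,8,9}  (accept∈set)
'a' @ 7: {1,7,8,9}  (accept∈set)
'a' @ 8: {1,7,8,9}  (accept∈set)
final: {1,7,8,9}; accept 1 in set

Answer: ACCEPT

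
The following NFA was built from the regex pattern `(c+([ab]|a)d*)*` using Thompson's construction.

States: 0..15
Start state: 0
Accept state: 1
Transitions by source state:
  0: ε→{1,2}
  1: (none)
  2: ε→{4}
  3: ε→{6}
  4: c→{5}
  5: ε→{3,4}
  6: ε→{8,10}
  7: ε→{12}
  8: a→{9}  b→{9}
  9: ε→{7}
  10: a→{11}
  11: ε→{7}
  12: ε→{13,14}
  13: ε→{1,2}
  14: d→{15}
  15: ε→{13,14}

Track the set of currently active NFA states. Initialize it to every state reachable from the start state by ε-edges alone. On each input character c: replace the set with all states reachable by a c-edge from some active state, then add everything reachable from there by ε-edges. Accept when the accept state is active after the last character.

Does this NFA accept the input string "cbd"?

start: ε-closure({0}) = {0,1,2,4}
'c' @ 1: {3,4,5,6,8,10}
'b' @ 2: {1,2,4,7,9,12,13,14}  (accept∈set)
'd' @ 3: {1,2,4,13,14,15}  (accept∈set)
final: {1,2,4,13,14,15}; accept 1 in set

Answer: ACCEPT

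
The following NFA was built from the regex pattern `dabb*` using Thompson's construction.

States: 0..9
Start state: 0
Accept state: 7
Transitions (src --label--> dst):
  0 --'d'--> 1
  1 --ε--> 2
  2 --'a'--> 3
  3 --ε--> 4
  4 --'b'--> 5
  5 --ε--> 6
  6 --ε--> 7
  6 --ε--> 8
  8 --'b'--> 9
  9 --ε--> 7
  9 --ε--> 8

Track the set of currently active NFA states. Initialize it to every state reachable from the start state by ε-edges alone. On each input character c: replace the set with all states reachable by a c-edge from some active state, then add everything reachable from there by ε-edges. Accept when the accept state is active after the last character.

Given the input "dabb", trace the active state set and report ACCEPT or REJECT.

start: ε-closure({0}) = {0}
'd' @ 1: {1,2}
'a' @ 2: {3,4}
'b' @ 3: {5,6,7,8}  (accept∈set)
'b' @ 4: {7,8,9}  (accept∈set)
final: {7,8,9}; accept 7 in set

Answer: ACCEPT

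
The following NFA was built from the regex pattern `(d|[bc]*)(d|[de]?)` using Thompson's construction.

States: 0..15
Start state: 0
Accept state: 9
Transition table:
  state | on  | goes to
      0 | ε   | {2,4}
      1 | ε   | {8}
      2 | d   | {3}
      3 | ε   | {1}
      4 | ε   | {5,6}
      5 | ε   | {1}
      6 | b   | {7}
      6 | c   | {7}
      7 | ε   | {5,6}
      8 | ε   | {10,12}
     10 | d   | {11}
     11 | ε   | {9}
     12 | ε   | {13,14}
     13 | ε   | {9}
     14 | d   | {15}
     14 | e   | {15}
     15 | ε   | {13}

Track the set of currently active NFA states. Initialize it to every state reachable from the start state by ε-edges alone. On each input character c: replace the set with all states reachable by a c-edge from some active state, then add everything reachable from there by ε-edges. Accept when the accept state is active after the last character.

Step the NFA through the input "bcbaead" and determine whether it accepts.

S₀ = ε-closure({0}) = {0,1,2,4,5,6,8,9,10,12,13,14}
'b' @ 1: {1,5,6,7,8,9,10,12,13,14}  ✓accept
'c' @ 2: {1,5,6,7,8,9,10,12,13,14}  ✓accept
'b' @ 3: {1,5,6,7,8,9,10,12,13,14}  ✓accept
'a' @ 4: {}  — dead — no transitions
rest 'ead' ignored (set empty)
end set {} — state 9 not in

Answer: REJECT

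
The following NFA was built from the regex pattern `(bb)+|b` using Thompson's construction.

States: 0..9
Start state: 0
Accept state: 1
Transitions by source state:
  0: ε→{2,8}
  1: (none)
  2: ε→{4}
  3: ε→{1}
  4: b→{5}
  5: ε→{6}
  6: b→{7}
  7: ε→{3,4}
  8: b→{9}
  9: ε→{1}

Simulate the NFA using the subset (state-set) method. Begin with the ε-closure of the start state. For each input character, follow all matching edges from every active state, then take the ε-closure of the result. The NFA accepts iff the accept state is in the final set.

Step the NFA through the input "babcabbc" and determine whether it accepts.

S₀ = ε-closure({0}) = {0,2,4,8}
'b' @ 1: {1,5,6,9}  [accepting]
'a' @ 2: {}  — no active states
rest 'bcabbc' ignored (set empty)
end set {} — state 1 not in

Answer: REJECT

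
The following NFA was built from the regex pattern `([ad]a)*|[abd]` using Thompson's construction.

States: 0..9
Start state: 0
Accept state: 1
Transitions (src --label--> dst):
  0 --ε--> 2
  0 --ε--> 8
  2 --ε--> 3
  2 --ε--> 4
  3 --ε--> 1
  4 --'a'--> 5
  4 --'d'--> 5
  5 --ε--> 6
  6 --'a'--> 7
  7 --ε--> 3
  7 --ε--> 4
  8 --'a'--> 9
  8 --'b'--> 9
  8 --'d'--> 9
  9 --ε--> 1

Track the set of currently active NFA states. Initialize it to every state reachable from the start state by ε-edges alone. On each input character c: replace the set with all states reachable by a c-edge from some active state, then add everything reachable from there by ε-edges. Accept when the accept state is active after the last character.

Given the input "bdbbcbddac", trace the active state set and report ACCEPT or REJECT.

initial (ε-close {0}): {0,1,2,3,4,8}
'b' @ 1: {1,9}  (accept∈set)
'd' @ 2: {}  — no active states
rest 'bbcbddac' ignored (set empty)
end set {} — state 1 not in

Answer: REJECT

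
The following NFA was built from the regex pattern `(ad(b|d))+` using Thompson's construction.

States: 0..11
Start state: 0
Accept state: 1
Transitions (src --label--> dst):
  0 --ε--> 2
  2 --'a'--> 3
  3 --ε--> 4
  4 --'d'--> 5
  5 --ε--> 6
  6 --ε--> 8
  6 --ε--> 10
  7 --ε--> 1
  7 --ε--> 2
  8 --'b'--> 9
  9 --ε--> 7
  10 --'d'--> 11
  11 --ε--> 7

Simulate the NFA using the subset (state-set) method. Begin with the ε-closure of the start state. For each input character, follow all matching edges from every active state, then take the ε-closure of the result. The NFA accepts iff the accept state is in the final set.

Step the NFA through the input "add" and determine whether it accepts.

Answer: ACCEPT

Derivation:
S₀ = ε-closure({0}) = {0,2}
'a' @ 1: {3,4}
'd' @ 2: {5,6,8,10}
'd' @ 3: {1,2,7,11}  [accepting]
final: {1,2,7,11}; accept 1 in set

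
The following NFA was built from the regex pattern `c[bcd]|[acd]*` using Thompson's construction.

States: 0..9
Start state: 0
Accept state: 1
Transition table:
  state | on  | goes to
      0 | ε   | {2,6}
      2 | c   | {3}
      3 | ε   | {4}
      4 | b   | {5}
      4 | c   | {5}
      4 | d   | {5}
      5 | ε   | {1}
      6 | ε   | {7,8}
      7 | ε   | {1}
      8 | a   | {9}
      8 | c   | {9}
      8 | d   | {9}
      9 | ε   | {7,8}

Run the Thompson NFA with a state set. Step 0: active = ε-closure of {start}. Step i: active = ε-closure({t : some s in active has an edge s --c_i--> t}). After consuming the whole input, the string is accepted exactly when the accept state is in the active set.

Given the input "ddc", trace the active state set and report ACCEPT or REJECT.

Answer: ACCEPT

Steps:
initial (ε-close {0}): {0,1,2,6,7,8}
'd' @ 1: {1,7,8,9}  [accepting]
'd' @ 2: {1,7,8,9}  [accepting]
'c' @ 3: {1,7,8,9}  [accepting]
after full input: {1,7,8,9}  (accept=1 in)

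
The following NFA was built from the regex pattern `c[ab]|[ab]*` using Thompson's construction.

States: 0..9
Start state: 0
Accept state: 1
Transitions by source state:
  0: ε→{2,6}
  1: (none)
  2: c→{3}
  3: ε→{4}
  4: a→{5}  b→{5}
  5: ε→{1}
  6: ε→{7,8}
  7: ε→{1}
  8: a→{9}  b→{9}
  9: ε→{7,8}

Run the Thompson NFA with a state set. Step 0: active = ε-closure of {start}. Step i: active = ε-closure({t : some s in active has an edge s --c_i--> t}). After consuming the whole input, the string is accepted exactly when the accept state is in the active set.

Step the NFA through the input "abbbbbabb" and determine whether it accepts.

start: ε-closure({0}) = {0,1,2,6,7,8}
'a' @ 1: {1,7,8,9}  [accepting]
'b' @ 2: {1,7,8,9}  [accepting]
'b' @ 3: {1,7,8,9}  [accepting]
'b' @ 4: {1,7,8,9}  [accepting]
'b' @ 5: {1,7,8,9}  [accepting]
'b' @ 6: {1,7,8,9}  [accepting]
'a' @ 7: {1,7,8,9}  [accepting]
'b' @ 8: {1,7,8,9}  [accepting]
'b' @ 9: {1,7,8,9}  [accepting]
end set {1,7,8,9} — state 1 in

Answer: ACCEPT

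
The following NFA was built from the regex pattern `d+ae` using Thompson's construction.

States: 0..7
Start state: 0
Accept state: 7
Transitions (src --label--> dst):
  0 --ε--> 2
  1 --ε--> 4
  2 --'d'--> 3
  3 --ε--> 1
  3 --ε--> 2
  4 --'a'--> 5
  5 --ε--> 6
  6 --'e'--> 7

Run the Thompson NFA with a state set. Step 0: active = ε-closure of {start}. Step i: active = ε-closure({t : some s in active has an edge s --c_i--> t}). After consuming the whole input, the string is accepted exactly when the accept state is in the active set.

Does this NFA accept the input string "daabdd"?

start: ε-closure({0}) = {0,2}
'd' @ 1: {1,2,3,4}
'a' @ 2: {5,6}
'a' @ 3: {}  — no active states
rest 'bdd' ignored (set empty)
after full input: {}  (accept=7 not in)

Answer: REJECT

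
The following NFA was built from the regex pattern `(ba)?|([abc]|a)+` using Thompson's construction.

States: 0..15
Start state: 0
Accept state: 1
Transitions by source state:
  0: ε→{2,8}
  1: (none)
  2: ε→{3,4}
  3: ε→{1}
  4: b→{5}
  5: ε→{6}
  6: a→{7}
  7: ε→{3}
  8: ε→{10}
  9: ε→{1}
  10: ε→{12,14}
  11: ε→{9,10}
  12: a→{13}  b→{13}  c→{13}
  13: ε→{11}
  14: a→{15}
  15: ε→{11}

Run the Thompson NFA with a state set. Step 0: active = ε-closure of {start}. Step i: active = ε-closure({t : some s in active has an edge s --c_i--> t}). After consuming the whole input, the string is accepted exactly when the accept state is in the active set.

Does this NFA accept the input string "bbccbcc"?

Answer: ACCEPT

Trace:
initial (ε-close {0}): {0,1,2,3,4,8,10,12,14}
'b' @ 1: {1,5,6,9,10,11,12,13,14}  (accept∈set)
'b' @ 2: {1,9,10,11,12,13,14}  (accept∈set)
'c' @ 3: {1,9,10,11,12,13,14}  (accept∈set)
'c' @ 4: {1,9,10,11,12,13,14}  (accept∈set)
'b' @ 5: {1,9,10,11,12,13,14}  (accept∈set)
'c' @ 6: {1,9,10,11,12,13,14}  (accept∈set)
'c' @ 7: {1,9,10,11,12,13,14}  (accept∈set)
final: {1,9,10,11,12,13,14}; accept 1 in set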